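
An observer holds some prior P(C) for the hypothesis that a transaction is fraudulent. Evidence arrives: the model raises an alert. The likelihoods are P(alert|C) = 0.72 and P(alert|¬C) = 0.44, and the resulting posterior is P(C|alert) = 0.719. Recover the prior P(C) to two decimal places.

P(C) = 0.61

Bayes' rule in odds form gives O(C|E) = O(C)·[P(E|C)/P(E|¬C)], hence O(C) = O(C|E)/LR.
Posterior odds = 0.719/(1−0.719) = 2.5587. LR = 0.72/0.44 = 1.6364.
Prior odds = 2.5587/1.6364 = 1.5636, so P(C) = 1.5636/(1+1.5636) ≈ 0.61.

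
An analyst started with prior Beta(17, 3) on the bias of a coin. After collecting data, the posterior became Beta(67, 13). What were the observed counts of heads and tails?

Beta is conjugate to the binomial likelihood: posterior = Beta(α+s, β+f).
Match parameters: s=67−17=50, f=13−3=10.

50 heads and 10 tails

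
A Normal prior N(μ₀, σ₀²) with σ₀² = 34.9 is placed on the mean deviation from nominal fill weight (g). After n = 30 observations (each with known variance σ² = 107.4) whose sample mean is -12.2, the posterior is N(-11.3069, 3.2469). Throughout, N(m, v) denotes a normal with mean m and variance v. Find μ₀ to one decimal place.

μ₀ = -2.6

With known observation variance, the Normal–Normal posterior has precision τ_n = τ₀ + n/σ² and mean μ_n = (τ₀μ₀ + (n/σ²)x̄)/τ_n.
Here τ₀ = 1/34.9 = 0.028653 and τ_data = 30/107.4 = 0.279330, so τ_n = 0.307983.
Rearranging for μ₀: μ₀ = (μ_n·τ_n − τ_data·x̄)/τ₀ = (-11.3069·0.307983 − 0.279330·-12.2) / 0.028653 = -0.074507/0.028653 ≈ -2.6.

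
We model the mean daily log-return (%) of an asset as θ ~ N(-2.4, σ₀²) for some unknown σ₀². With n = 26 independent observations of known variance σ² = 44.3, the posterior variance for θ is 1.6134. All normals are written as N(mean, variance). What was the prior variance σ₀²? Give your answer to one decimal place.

For the Normal–Normal model with known σ², precisions add: τ_n = τ₀ + n/σ².
So 1/σ₀² = 1/1.6134 − 26/44.3 = 0.619809 − 0.586907 = 0.032902.
Hence σ₀² = 1/0.032902 ≈ 30.4.

σ₀² = 30.4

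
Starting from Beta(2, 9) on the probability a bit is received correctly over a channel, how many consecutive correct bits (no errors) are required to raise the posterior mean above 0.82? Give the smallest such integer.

After k correct bits and 0 errors the posterior is Beta(2+k, 9), with mean (2+k)/(2+9+k).
Set (2+k)/(11+k) > 0.82 and solve: k > (0.82·11 − 2)/(1 − 0.82) = 39.000.
The smallest integer exceeding 39.000 is 40.

k = 40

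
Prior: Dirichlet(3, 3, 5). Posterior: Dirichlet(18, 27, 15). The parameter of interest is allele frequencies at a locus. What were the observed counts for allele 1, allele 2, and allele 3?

counts (15, 24, 10)

For a Dirichlet(α) prior with multinomial counts c, the posterior is Dirichlet(α + c) componentwise.
Counts are posterior − prior componentwise: 18−3=15, 27−3=24, 15−5=10.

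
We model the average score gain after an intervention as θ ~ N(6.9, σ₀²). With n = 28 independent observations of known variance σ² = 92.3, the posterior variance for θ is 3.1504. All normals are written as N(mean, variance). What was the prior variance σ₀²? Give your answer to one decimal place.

σ₀² = 71.1

Posterior precision equals prior precision plus data precision: 1/σ_n² = 1/σ₀² + n/σ².
So 1/σ₀² = 1/3.1504 − 28/92.3 = 0.317420 − 0.303359 = 0.014061.
Hence σ₀² = 1/0.014061 ≈ 71.1.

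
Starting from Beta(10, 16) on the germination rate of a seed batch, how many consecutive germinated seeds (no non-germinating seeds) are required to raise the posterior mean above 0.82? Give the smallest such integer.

k = 63

After k germinated seeds and 0 non-germinating seeds the posterior is Beta(10+k, 16), with mean (10+k)/(10+16+k).
Set (10+k)/(26+k) > 0.82 and solve: k > (0.82·26 − 10)/(1 − 0.82) = 62.889.
The smallest integer exceeding 62.889 is 63.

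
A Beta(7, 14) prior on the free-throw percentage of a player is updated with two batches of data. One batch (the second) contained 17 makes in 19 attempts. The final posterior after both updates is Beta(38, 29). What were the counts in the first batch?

14 makes and 13 misses

Because Beta–binomial updating is additive in the counts, the combined data contributed (α_post−α_prior, β_post−β_prior) successes and failures.
Total across both batches: 38−7=31 makes, 29−14=15 misses.
Subtract the second batch: 31−17=14 makes and 15−2=13 misses.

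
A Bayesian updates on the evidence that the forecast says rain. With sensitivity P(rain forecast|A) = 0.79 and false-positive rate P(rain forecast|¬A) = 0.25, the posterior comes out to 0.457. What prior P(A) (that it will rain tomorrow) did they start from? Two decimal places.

Bayes' rule in odds form gives O(A|E) = O(A)·[P(E|A)/P(E|¬A)], hence O(A) = O(A|E)/LR.
Posterior odds = 0.457/(1−0.457) = 0.8416. LR = 0.79/0.25 = 3.1600.
Prior odds = 0.8416/3.1600 = 0.2663, so P(A) = 0.2663/(1+0.2663) ≈ 0.21.

P(A) = 0.21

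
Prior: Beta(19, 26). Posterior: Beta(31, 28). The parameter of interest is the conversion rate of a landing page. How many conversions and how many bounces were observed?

A Beta(α, β) prior with s successes and f failures in binomial data gives a Beta(α+s, β+f) posterior.
Match parameters: s=31−19=12, f=28−26=2.

12 conversions and 2 bounces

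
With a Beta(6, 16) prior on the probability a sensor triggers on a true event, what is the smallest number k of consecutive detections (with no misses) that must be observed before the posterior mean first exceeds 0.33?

After k detections and 0 misses the posterior is Beta(6+k, 16), with mean (6+k)/(6+16+k).
Set (6+k)/(22+k) > 0.33 and solve: k > (0.33·22 − 6)/(1 − 0.33) = 1.881.
The smallest integer exceeding 1.881 is 2.

k = 2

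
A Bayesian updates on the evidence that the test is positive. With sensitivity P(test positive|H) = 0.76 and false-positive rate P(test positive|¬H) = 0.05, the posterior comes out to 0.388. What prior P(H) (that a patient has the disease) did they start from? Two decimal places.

P(H) = 0.04

In odds form, posterior odds = prior odds × likelihood ratio, so prior odds = posterior odds ÷ LR.
Posterior odds = 0.388/(1−0.388) = 0.6340. LR = 0.76/0.05 = 15.2000.
Prior odds = 0.6340/15.2000 = 0.0417, so P(H) = 0.0417/(1+0.0417) ≈ 0.04.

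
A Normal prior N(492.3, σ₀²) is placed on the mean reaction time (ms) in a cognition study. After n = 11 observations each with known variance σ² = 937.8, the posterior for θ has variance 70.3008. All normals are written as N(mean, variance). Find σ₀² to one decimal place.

Posterior precision equals prior precision plus data precision: 1/σ_n² = 1/σ₀² + n/σ².
So 1/σ₀² = 1/70.3008 − 11/937.8 = 0.014225 − 0.011730 = 0.002495.
Hence σ₀² = 1/0.002495 ≈ 400.8.

σ₀² = 400.8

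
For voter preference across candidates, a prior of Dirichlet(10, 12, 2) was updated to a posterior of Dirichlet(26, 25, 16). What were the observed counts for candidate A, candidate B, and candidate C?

counts (16, 13, 14)

For a Dirichlet(α) prior with multinomial counts c, the posterior is Dirichlet(α + c) componentwise.
Counts are posterior − prior componentwise: 26−10=16, 25−12=13, 16−2=14.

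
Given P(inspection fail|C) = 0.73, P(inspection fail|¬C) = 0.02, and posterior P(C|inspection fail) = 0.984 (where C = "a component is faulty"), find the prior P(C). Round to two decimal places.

In odds form, posterior odds = prior odds × likelihood ratio, so prior odds = posterior odds ÷ LR.
Posterior odds = 0.984/(1−0.984) = 61.5000. LR = 0.73/0.02 = 36.5000.
Prior odds = 61.5000/36.5000 = 1.6849, so P(C) = 1.6849/(1+1.6849) ≈ 0.63.

P(C) = 0.63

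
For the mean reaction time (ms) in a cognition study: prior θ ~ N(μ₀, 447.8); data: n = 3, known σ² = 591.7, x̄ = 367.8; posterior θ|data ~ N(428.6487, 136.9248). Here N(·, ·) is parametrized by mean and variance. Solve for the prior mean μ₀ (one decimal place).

μ₀ = 566.8

The posterior mean is a precision-weighted average: μ_n = (τ₀μ₀ + τ_data·x̄)/(τ₀+τ_data), with τ₀=1/σ₀² and τ_data=n/σ².
Here τ₀ = 1/447.8 = 0.002233 and τ_data = 3/591.7 = 0.005070, so τ_n = 0.007303.
Rearranging for μ₀: μ₀ = (μ_n·τ_n − τ_data·x̄)/τ₀ = (428.6487·0.007303 − 0.005070·367.8) / 0.002233 = 1.265675/0.002233 ≈ 566.8.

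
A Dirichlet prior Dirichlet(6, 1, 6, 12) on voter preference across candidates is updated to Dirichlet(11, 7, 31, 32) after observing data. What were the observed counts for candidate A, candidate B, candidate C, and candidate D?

counts (5, 6, 25, 20)

For a Dirichlet(α) prior with multinomial counts c, the posterior is Dirichlet(α + c) componentwise.
Counts are posterior − prior componentwise: 11−6=5, 7−1=6, 31−6=25, 32−12=20.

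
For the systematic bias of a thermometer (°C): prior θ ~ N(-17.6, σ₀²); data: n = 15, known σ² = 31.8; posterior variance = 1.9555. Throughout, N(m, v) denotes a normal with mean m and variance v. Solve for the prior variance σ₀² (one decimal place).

σ₀² = 25.2

For the Normal–Normal model with known σ², precisions add: τ_n = τ₀ + n/σ².
So 1/σ₀² = 1/1.9555 − 15/31.8 = 0.511378 − 0.471698 = 0.039680.
Hence σ₀² = 1/0.039680 ≈ 25.2.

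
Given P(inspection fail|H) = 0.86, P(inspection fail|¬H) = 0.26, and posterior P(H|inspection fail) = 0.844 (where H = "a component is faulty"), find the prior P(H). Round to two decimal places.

Bayes' rule in odds form gives O(H|E) = O(H)·[P(E|H)/P(E|¬H)], hence O(H) = O(H|E)/LR.
Posterior odds = 0.844/(1−0.844) = 5.4103. LR = 0.86/0.26 = 3.3077.
Prior odds = 5.4103/3.3077 = 1.6357, so P(H) = 1.6357/(1+1.6357) ≈ 0.62.

P(H) = 0.62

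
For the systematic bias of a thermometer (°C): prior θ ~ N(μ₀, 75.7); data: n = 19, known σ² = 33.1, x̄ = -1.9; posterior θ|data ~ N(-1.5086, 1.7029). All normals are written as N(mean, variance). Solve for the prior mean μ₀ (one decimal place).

μ₀ = 15.5

With known observation variance, the Normal–Normal posterior has precision τ_n = τ₀ + n/σ² and mean μ_n = (τ₀μ₀ + (n/σ²)x̄)/τ_n.
Here τ₀ = 1/75.7 = 0.013210 and τ_data = 19/33.1 = 0.574018, so τ_n = 0.587228.
Rearranging for μ₀: μ₀ = (μ_n·τ_n − τ_data·x̄)/τ₀ = (-1.5086·0.587228 − 0.574018·-1.9) / 0.013210 = 0.204742/0.013210 ≈ 15.5.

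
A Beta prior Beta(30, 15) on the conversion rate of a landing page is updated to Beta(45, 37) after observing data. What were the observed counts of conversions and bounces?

15 conversions and 22 bounces

Under Beta–binomial conjugacy the posterior parameters are (α+s, β+f).
Match parameters: s=45−30=15, f=37−15=22.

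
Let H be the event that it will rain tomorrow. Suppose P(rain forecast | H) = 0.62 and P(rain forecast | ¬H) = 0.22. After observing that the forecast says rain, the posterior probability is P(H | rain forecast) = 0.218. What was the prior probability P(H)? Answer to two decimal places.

Bayes' rule in odds form gives O(H|E) = O(H)·[P(E|H)/P(E|¬H)], hence O(H) = O(H|E)/LR.
Posterior odds = 0.218/(1−0.218) = 0.2788. LR = 0.62/0.22 = 2.8182.
Prior odds = 0.2788/2.8182 = 0.0989, so P(H) = 0.0989/(1+0.0989) ≈ 0.09.

P(H) = 0.09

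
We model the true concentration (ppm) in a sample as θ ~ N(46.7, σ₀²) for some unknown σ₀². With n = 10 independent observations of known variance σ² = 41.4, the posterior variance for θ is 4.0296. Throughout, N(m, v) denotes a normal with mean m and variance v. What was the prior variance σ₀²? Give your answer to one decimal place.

σ₀² = 151.1

Posterior precision equals prior precision plus data precision: 1/σ_n² = 1/σ₀² + n/σ².
So 1/σ₀² = 1/4.0296 − 10/41.4 = 0.248164 − 0.241546 = 0.006618.
Hence σ₀² = 1/0.006618 ≈ 151.1.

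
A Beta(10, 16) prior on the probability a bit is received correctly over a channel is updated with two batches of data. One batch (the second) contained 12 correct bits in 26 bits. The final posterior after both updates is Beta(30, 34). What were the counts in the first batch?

8 correct bits and 4 errors

Because Beta–binomial updating is additive in the counts, the combined data contributed (α_post−α_prior, β_post−β_prior) successes and failures.
Total across both batches: 30−10=20 correct bits, 34−16=18 errors.
Subtract the second batch: 20−12=8 correct bits and 18−14=4 errors.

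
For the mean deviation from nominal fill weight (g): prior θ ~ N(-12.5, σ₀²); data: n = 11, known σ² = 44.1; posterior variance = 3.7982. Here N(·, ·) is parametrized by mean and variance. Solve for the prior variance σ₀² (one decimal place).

For the Normal–Normal model with known σ², precisions add: τ_n = τ₀ + n/σ².
So 1/σ₀² = 1/3.7982 − 11/44.1 = 0.263283 − 0.249433 = 0.013850.
Hence σ₀² = 1/0.013850 ≈ 72.2.

σ₀² = 72.2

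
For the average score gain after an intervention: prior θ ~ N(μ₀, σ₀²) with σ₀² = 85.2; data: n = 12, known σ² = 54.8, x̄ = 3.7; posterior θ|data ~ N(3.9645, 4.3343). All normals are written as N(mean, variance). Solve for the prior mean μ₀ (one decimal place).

μ₀ = 8.9

With known observation variance, the Normal–Normal posterior has precision τ_n = τ₀ + n/σ² and mean μ_n = (τ₀μ₀ + (n/σ²)x̄)/τ_n.
Here τ₀ = 1/85.2 = 0.011737 and τ_data = 12/54.8 = 0.218978, so τ_n = 0.230715.
Rearranging for μ₀: μ₀ = (μ_n·τ_n − τ_data·x̄)/τ₀ = (3.9645·0.230715 − 0.218978·3.7) / 0.011737 = 0.104451/0.011737 ≈ 8.9.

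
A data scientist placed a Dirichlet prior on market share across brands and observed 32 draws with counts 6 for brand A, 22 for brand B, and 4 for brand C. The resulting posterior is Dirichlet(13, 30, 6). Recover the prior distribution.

Dirichlet(7, 8, 2)

For a Dirichlet(α) prior with multinomial counts c, the posterior is Dirichlet(α + c) componentwise.
Subtract each count from the matching posterior parameter: 13−6=7, 30−22=8, 6−4=2.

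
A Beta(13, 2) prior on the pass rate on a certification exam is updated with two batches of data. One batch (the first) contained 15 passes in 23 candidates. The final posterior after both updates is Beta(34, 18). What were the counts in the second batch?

6 passes and 8 failures

Because Beta–binomial updating is additive in the counts, the combined data contributed (α_post−α_prior, β_post−β_prior) successes and failures.
Total across both batches: 34−13=21 passes, 18−2=16 failures.
Subtract the first batch: 21−15=6 passes and 16−8=8 failures.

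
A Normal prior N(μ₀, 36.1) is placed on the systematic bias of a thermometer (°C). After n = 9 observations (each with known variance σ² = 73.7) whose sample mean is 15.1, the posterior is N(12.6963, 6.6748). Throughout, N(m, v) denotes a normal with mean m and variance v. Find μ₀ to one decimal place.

μ₀ = 2.1

The posterior mean is a precision-weighted average: μ_n = (τ₀μ₀ + τ_data·x̄)/(τ₀+τ_data), with τ₀=1/σ₀² and τ_data=n/σ².
Here τ₀ = 1/36.1 = 0.027701 and τ_data = 9/73.7 = 0.122117, so τ_n = 0.149818.
Rearranging for μ₀: μ₀ = (μ_n·τ_n − τ_data·x̄)/τ₀ = (12.6963·0.149818 − 0.122117·15.1) / 0.027701 = 0.058168/0.027701 ≈ 2.1.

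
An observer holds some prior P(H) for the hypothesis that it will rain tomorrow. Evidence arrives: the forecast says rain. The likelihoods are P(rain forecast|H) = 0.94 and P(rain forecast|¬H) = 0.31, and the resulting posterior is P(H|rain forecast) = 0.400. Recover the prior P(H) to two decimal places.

P(H) = 0.18

Bayes' rule in odds form gives O(H|E) = O(H)·[P(E|H)/P(E|¬H)], hence O(H) = O(H|E)/LR.
Posterior odds = 0.400/(1−0.400) = 0.6667. LR = 0.94/0.31 = 3.0323.
Prior odds = 0.6667/3.0323 = 0.2199, so P(H) = 0.2199/(1+0.2199) ≈ 0.18.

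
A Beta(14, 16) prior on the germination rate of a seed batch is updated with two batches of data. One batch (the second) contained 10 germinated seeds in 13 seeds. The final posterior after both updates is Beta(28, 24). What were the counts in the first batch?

Because Beta–binomial updating is additive in the counts, the combined data contributed (α_post−α_prior, β_post−β_prior) successes and failures.
Total across both batches: 28−14=14 germinated seeds, 24−16=8 non-germinating seeds.
Subtract the second batch: 14−10=4 germinated seeds and 8−3=5 non-germinating seeds.

4 germinated seeds and 5 non-germinating seeds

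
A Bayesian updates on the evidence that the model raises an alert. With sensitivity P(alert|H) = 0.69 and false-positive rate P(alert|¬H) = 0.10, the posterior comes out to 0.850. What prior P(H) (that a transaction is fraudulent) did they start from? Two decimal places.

In odds form, posterior odds = prior odds × likelihood ratio, so prior odds = posterior odds ÷ LR.
Posterior odds = 0.850/(1−0.850) = 5.6667. LR = 0.69/0.10 = 6.9000.
Prior odds = 5.6667/6.9000 = 0.8213, so P(H) = 0.8213/(1+0.8213) ≈ 0.45.

P(H) = 0.45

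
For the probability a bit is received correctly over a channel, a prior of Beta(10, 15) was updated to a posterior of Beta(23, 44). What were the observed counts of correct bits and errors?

A Beta(a, b) prior with s successes and f failures in binomial data gives a Beta(a+s, b+f) posterior.
Match parameters: s=23−10=13, f=44−15=29.

13 correct bits and 29 errors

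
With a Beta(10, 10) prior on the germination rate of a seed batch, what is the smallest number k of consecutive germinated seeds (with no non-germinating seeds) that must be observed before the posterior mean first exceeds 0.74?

After k germinated seeds and 0 non-germinating seeds the posterior is Beta(10+k, 10), with mean (10+k)/(10+10+k).
Set (10+k)/(20+k) > 0.74 and solve: k > (0.74·20 − 10)/(1 − 0.74) = 18.462.
The smallest integer exceeding 18.462 is 19.

k = 19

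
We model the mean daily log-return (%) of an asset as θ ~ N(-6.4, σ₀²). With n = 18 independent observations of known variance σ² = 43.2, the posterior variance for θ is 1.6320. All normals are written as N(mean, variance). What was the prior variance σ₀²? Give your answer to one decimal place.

σ₀² = 5.1

Posterior precision equals prior precision plus data precision: 1/σ_n² = 1/σ₀² + n/σ².
So 1/σ₀² = 1/1.6320 − 18/43.2 = 0.612745 − 0.416667 = 0.196078.
Hence σ₀² = 1/0.196078 ≈ 5.1.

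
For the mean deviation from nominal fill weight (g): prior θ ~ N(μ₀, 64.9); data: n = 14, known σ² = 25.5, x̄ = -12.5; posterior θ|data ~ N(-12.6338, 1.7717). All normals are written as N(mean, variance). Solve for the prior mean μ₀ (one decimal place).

The posterior mean is a precision-weighted average: μ_n = (τ₀μ₀ + τ_data·x̄)/(τ₀+τ_data), with τ₀=1/σ₀² and τ_data=n/σ².
Here τ₀ = 1/64.9 = 0.015408 and τ_data = 14/25.5 = 0.549020, so τ_n = 0.564428.
Rearranging for μ₀: μ₀ = (μ_n·τ_n − τ_data·x̄)/τ₀ = (-12.6338·0.564428 − 0.549020·-12.5) / 0.015408 = -0.268120/0.015408 ≈ -17.4.

μ₀ = -17.4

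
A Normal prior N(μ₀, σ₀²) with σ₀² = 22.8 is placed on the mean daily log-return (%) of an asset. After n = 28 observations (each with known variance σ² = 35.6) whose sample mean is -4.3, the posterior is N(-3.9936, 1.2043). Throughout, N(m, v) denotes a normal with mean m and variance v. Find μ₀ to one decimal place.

The posterior mean is a precision-weighted average: μ_n = (τ₀μ₀ + τ_data·x̄)/(τ₀+τ_data), with τ₀=1/σ₀² and τ_data=n/σ².
Here τ₀ = 1/22.8 = 0.043860 and τ_data = 28/35.6 = 0.786517, so τ_n = 0.830377.
Rearranging for μ₀: μ₀ = (μ_n·τ_n − τ_data·x̄)/τ₀ = (-3.9936·0.830377 − 0.786517·-4.3) / 0.043860 = 0.065830/0.043860 ≈ 1.5.

μ₀ = 1.5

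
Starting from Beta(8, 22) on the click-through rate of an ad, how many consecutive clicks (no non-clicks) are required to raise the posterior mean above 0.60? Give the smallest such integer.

After k clicks and 0 non-clicks the posterior is Beta(8+k, 22), with mean (8+k)/(8+22+k).
Set (8+k)/(30+k) > 0.60 and solve: k > (0.60·30 − 8)/(1 − 0.60) = 25.000.
The smallest integer exceeding 25.000 is 26.

k = 26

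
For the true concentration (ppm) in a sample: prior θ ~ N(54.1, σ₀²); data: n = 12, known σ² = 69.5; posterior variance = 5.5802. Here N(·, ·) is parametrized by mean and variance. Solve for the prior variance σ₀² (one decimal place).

σ₀² = 152.8

Posterior precision equals prior precision plus data precision: 1/σ_n² = 1/σ₀² + n/σ².
So 1/σ₀² = 1/5.5802 − 12/69.5 = 0.179205 − 0.172662 = 0.006543.
Hence σ₀² = 1/0.006543 ≈ 152.8.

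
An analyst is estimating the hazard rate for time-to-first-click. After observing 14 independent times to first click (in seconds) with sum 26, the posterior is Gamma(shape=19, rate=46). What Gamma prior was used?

Gamma–exponential conjugacy: posterior shape = α + n, posterior rate = β + Σtᵢ.
So α = 19 − 14 = 5 and β = 46 − 26 = 20.

Gamma(shape=5, rate=20)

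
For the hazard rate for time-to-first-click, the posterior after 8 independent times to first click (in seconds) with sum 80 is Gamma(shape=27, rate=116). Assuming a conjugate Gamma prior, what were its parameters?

Gamma(shape=19, rate=36)

For an exponential likelihood with a Gamma(α, β) prior on the rate, n observations with total T give posterior Gamma(α+n, β+T).
So α = 27 − 8 = 19 and β = 116 − 80 = 36.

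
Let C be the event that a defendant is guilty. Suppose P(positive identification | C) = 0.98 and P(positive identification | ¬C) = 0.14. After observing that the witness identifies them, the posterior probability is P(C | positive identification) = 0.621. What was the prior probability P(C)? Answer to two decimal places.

Bayes' rule in odds form gives O(C|E) = O(C)·[P(E|C)/P(E|¬C)], hence O(C) = O(C|E)/LR.
Posterior odds = 0.621/(1−0.621) = 1.6385. LR = 0.98/0.14 = 7.0000.
Prior odds = 1.6385/7.0000 = 0.2341, so P(C) = 0.2341/(1+0.2341) ≈ 0.19.

P(C) = 0.19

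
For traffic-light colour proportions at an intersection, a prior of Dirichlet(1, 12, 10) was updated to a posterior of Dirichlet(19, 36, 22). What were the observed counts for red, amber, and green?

counts (18, 24, 12)

For a Dirichlet(α) prior with multinomial counts c, the posterior is Dirichlet(α + c) componentwise.
Counts are posterior − prior componentwise: 19−1=18, 36−12=24, 22−10=12.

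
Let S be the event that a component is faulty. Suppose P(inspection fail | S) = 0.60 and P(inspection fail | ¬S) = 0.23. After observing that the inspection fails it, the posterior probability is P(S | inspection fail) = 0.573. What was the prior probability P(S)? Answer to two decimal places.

P(S) = 0.34

Bayes' rule in odds form gives O(S|E) = O(S)·[P(E|S)/P(E|¬S)], hence O(S) = O(S|E)/LR.
Posterior odds = 0.573/(1−0.573) = 1.3419. LR = 0.60/0.23 = 2.6087.
Prior odds = 1.3419/2.6087 = 0.5144, so P(S) = 0.5144/(1+0.5144) ≈ 0.34.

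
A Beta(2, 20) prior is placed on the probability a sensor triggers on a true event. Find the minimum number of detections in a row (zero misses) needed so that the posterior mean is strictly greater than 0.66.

k = 37

After k detections and 0 misses the posterior is Beta(2+k, 20), with mean (2+k)/(2+20+k).
Set (2+k)/(22+k) > 0.66 and solve: k > (0.66·22 − 2)/(1 − 0.66) = 36.824.
The smallest integer exceeding 36.824 is 37.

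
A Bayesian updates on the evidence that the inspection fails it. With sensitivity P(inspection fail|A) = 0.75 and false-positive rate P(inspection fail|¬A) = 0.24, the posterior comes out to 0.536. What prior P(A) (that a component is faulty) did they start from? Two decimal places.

P(A) = 0.27

In odds form, posterior odds = prior odds × likelihood ratio, so prior odds = posterior odds ÷ LR.
Posterior odds = 0.536/(1−0.536) = 1.1552. LR = 0.75/0.24 = 3.1250.
Prior odds = 1.1552/3.1250 = 0.3697, so P(A) = 0.3697/(1+0.3697) ≈ 0.27.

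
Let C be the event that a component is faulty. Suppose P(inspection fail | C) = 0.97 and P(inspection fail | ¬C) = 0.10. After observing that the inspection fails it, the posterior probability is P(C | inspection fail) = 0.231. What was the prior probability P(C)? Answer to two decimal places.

Bayes' rule in odds form gives O(C|E) = O(C)·[P(E|C)/P(E|¬C)], hence O(C) = O(C|E)/LR.
Posterior odds = 0.231/(1−0.231) = 0.3004. LR = 0.97/0.10 = 9.7000.
Prior odds = 0.3004/9.7000 = 0.0310, so P(C) = 0.0310/(1+0.0310) ≈ 0.03.

P(C) = 0.03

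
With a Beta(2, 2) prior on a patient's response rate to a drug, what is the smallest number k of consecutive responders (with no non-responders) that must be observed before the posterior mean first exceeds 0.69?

After k responders and 0 non-responders the posterior is Beta(2+k, 2), with mean (2+k)/(2+2+k).
Set (2+k)/(4+k) > 0.69 and solve: k > (0.69·4 − 2)/(1 − 0.69) = 2.452.
The smallest integer exceeding 2.452 is 3, and checking k=3: (5)/(7) = 0.7143 > 0.69.

k = 3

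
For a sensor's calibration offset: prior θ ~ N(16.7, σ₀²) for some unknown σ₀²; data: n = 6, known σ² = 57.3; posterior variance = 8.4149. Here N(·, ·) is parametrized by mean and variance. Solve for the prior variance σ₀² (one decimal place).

Posterior precision equals prior precision plus data precision: 1/σ_n² = 1/σ₀² + n/σ².
So 1/σ₀² = 1/8.4149 − 6/57.3 = 0.118837 − 0.104712 = 0.014125.
Hence σ₀² = 1/0.014125 ≈ 70.8.

σ₀² = 70.8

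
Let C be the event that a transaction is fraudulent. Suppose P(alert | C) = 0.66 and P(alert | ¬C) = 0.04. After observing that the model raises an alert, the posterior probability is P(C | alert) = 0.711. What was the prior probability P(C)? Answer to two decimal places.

Bayes' rule in odds form gives O(C|E) = O(C)·[P(E|C)/P(E|¬C)], hence O(C) = O(C|E)/LR.
Posterior odds = 0.711/(1−0.711) = 2.4602. LR = 0.66/0.04 = 16.5000.
Prior odds = 2.4602/16.5000 = 0.1491, so P(C) = 0.1491/(1+0.1491) ≈ 0.13.

P(C) = 0.13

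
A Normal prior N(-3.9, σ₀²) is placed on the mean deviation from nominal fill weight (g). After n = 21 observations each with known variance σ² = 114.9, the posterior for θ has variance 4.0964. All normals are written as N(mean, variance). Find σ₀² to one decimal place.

σ₀² = 16.3

For the Normal–Normal model with known σ², precisions add: τ_n = τ₀ + n/σ².
So 1/σ₀² = 1/4.0964 − 21/114.9 = 0.244117 − 0.182768 = 0.061349.
Hence σ₀² = 1/0.061349 ≈ 16.3.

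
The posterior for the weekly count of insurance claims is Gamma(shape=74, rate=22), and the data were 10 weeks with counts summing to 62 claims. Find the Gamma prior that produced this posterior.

Gamma–Poisson conjugacy: posterior shape = α + Σxᵢ, posterior rate = β + n.
So α = 74 − 62 = 12 and β = 22 − 10 = 12.

Gamma(shape=12, rate=12)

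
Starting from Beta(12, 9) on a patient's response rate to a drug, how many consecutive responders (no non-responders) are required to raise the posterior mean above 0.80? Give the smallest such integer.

k = 25

After k responders and 0 non-responders the posterior is Beta(12+k, 9), with mean (12+k)/(12+9+k).
Set (12+k)/(21+k) > 0.80 and solve: k > (0.80·21 − 12)/(1 − 0.80) = 24.000.
The smallest integer exceeding 24.000 is 25, and checking k=25: (37)/(46) = 0.8043 > 0.80.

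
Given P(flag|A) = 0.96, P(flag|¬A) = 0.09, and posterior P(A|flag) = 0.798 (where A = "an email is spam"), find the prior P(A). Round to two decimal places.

Bayes' rule in odds form gives O(A|E) = O(A)·[P(E|A)/P(E|¬A)], hence O(A) = O(A|E)/LR.
Posterior odds = 0.798/(1−0.798) = 3.9505. LR = 0.96/0.09 = 10.6667.
Prior odds = 3.9505/10.6667 = 0.3704, so P(A) = 0.3704/(1+0.3704) ≈ 0.27.

P(A) = 0.27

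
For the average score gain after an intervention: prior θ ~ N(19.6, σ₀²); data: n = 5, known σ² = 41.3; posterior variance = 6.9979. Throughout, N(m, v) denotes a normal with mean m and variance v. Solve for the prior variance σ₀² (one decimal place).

For the Normal–Normal model with known σ², precisions add: τ_n = τ₀ + n/σ².
So 1/σ₀² = 1/6.9979 − 5/41.3 = 0.142900 − 0.121065 = 0.021835.
Hence σ₀² = 1/0.021835 ≈ 45.8.

σ₀² = 45.8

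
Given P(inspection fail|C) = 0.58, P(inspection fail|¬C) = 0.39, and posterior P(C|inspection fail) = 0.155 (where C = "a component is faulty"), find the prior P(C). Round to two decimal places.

In odds form, posterior odds = prior odds × likelihood ratio, so prior odds = posterior odds ÷ LR.
Posterior odds = 0.155/(1−0.155) = 0.1834. LR = 0.58/0.39 = 1.4872.
Prior odds = 0.1834/1.4872 = 0.1233, so P(C) = 0.1233/(1+0.1233) ≈ 0.11.

P(C) = 0.11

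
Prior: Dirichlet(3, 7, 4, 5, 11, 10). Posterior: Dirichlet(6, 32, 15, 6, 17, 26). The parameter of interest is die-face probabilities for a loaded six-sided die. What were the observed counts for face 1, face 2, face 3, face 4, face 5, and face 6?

For a Dirichlet(α) prior with multinomial counts c, the posterior is Dirichlet(α + c) componentwise.
Counts are posterior − prior componentwise: 6−3=3, 32−7=25, 15−4=11, 6−5=1, 17−11=6, 26−10=16.

counts (3, 25, 11, 1, 6, 16)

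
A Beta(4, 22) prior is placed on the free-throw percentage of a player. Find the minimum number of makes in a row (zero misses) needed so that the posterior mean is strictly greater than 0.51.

k = 19

After k makes and 0 misses the posterior is Beta(4+k, 22), with mean (4+k)/(4+22+k).
Set (4+k)/(26+k) > 0.51 and solve: k > (0.51·26 − 4)/(1 − 0.51) = 18.898.
The smallest integer exceeding 18.898 is 19, and checking k=19: (23)/(45) = 0.5111 > 0.51.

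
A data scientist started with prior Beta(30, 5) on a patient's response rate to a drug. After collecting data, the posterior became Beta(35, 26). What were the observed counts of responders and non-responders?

5 responders and 21 non-responders

Beta is conjugate to the binomial likelihood: posterior = Beta(a+s, b+f).
Match parameters: s=35−30=5, f=26−5=21.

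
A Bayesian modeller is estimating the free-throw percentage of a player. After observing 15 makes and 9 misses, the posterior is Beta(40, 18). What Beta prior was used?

Beta(25, 9)

A Beta(α, β) prior with s successes and f failures in binomial data gives a Beta(α+s, β+f) posterior.
So α = 40 − 15 = 25 and β = 18 − 9 = 9.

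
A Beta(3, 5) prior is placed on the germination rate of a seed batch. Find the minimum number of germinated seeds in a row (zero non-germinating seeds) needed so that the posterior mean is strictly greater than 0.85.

k = 26

After k germinated seeds and 0 non-germinating seeds the posterior is Beta(3+k, 5), with mean (3+k)/(3+5+k).
Set (3+k)/(8+k) > 0.85 and solve: k > (0.85·8 − 3)/(1 − 0.85) = 25.333.
The smallest integer exceeding 25.333 is 26.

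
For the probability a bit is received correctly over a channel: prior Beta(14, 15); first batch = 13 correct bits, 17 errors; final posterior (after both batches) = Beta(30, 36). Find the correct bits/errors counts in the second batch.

3 correct bits and 4 errors

Because Beta–binomial updating is additive in the counts, the combined data contributed (α_post−α_prior, β_post−β_prior) successes and failures.
Total across both batches: 30−14=16 correct bits, 36−15=21 errors.
Subtract the first batch: 16−13=3 correct bits and 21−17=4 errors.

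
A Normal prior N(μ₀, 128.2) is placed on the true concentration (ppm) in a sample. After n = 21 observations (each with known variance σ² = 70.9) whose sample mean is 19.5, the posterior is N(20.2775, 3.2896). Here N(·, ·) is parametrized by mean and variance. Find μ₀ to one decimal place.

With known observation variance, the Normal–Normal posterior has precision τ_n = τ₀ + n/σ² and mean μ_n = (τ₀μ₀ + (n/σ²)x̄)/τ_n.
Here τ₀ = 1/128.2 = 0.007800 and τ_data = 21/70.9 = 0.296192, so τ_n = 0.303992.
Rearranging for μ₀: μ₀ = (μ_n·τ_n − τ_data·x̄)/τ₀ = (20.2775·0.303992 − 0.296192·19.5) / 0.007800 = 0.388454/0.007800 ≈ 49.8.

μ₀ = 49.8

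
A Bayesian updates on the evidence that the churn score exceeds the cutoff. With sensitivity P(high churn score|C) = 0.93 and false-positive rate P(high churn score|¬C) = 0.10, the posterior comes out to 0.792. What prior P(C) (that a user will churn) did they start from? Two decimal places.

In odds form, posterior odds = prior odds × likelihood ratio, so prior odds = posterior odds ÷ LR.
Posterior odds = 0.792/(1−0.792) = 3.8077. LR = 0.93/0.10 = 9.3000.
Prior odds = 3.8077/9.3000 = 0.4094, so P(C) = 0.4094/(1+0.4094) ≈ 0.29.

P(C) = 0.29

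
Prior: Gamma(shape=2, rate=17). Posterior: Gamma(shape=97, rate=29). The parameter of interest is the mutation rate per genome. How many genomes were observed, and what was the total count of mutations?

Gamma–Poisson conjugacy: posterior shape = α + Σxᵢ, posterior rate = β + n.
Matching: Σxᵢ = 97 − 2 = 95 and n = 29 − 17 = 12.

n = 12 genomes with total 95 mutations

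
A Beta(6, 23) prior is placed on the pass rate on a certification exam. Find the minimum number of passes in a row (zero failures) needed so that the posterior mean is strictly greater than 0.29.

k = 4

After k passes and 0 failures the posterior is Beta(6+k, 23), with mean (6+k)/(6+23+k).
Set (6+k)/(29+k) > 0.29 and solve: k > (0.29·29 − 6)/(1 − 0.29) = 3.394.
The smallest integer exceeding 3.394 is 4.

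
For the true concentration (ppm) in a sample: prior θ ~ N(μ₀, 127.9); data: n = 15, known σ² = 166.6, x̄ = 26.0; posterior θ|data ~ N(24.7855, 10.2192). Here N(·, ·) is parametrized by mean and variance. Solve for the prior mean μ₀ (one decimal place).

With known observation variance, the Normal–Normal posterior has precision τ_n = τ₀ + n/σ² and mean μ_n = (τ₀μ₀ + (n/σ²)x̄)/τ_n.
Here τ₀ = 1/127.9 = 0.007819 and τ_data = 15/166.6 = 0.090036, so τ_n = 0.097855.
Rearranging for μ₀: μ₀ = (μ_n·τ_n − τ_data·x̄)/τ₀ = (24.7855·0.097855 − 0.090036·26.0) / 0.007819 = 0.084449/0.007819 ≈ 10.8.

μ₀ = 10.8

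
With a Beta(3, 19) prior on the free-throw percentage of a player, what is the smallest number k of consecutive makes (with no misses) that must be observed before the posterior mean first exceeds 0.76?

k = 58

After k makes and 0 misses the posterior is Beta(3+k, 19), with mean (3+k)/(3+19+k).
Set (3+k)/(22+k) > 0.76 and solve: k > (0.76·22 − 3)/(1 − 0.76) = 57.167.
The smallest integer exceeding 57.167 is 58.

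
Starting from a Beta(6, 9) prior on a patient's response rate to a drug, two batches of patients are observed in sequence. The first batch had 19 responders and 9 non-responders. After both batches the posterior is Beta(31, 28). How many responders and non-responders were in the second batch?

6 responders and 10 non-responders

Because Beta–binomial updating is additive in the counts, the combined data contributed (α_post−α_prior, β_post−β_prior) successes and failures.
Total across both batches: 31−6=25 responders, 28−9=19 non-responders.
Subtract the first batch: 25−19=6 responders and 19−9=10 non-responders.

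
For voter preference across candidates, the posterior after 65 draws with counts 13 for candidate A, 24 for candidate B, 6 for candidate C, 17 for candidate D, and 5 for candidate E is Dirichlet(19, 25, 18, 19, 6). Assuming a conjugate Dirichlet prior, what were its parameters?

Dirichlet(6, 1, 12, 2, 1)

For a Dirichlet(α) prior with multinomial counts c, the posterior is Dirichlet(α + c) componentwise.
Subtract each count from the matching posterior parameter: 19−13=6, 25−24=1, 18−6=12, 19−17=2, 6−5=1.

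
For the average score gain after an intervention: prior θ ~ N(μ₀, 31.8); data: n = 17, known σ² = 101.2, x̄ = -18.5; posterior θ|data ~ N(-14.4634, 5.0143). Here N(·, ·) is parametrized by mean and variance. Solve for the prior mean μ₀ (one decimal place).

μ₀ = 7.1

With known observation variance, the Normal–Normal posterior has precision τ_n = τ₀ + n/σ² and mean μ_n = (τ₀μ₀ + (n/σ²)x̄)/τ_n.
Here τ₀ = 1/31.8 = 0.031447 and τ_data = 17/101.2 = 0.167984, so τ_n = 0.199431.
Rearranging for μ₀: μ₀ = (μ_n·τ_n − τ_data·x̄)/τ₀ = (-14.4634·0.199431 − 0.167984·-18.5) / 0.031447 = 0.223254/0.031447 ≈ 7.1.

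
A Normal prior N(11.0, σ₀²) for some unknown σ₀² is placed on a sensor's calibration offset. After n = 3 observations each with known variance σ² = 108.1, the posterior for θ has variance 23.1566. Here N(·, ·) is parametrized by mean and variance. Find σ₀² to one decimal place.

σ₀² = 64.8

Posterior precision equals prior precision plus data precision: 1/σ_n² = 1/σ₀² + n/σ².
So 1/σ₀² = 1/23.1566 − 3/108.1 = 0.043184 − 0.027752 = 0.015432.
Hence σ₀² = 1/0.015432 ≈ 64.8.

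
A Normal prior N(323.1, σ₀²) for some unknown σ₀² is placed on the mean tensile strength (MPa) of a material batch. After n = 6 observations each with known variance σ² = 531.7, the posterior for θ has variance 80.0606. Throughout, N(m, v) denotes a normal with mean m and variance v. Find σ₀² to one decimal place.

σ₀² = 829.2

For the Normal–Normal model with known σ², precisions add: τ_n = τ₀ + n/σ².
So 1/σ₀² = 1/80.0606 − 6/531.7 = 0.012491 − 0.011285 = 0.001206.
Hence σ₀² = 1/0.001206 ≈ 829.2.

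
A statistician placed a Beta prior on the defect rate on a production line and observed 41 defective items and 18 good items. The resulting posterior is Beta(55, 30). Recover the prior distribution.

Beta(14, 12)

Beta is conjugate to the binomial likelihood: posterior = Beta(a+s, b+f).
Subtract the data counts: 55−41=14, 30−18=12.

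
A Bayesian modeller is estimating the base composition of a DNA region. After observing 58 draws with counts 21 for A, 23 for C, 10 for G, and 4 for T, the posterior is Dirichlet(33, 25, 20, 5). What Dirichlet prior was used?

For a Dirichlet(α) prior with multinomial counts c, the posterior is Dirichlet(α + c) componentwise.
Subtract each count from the matching posterior parameter: 33−21=12, 25−23=2, 20−10=10, 5−4=1.

Dirichlet(12, 2, 10, 1)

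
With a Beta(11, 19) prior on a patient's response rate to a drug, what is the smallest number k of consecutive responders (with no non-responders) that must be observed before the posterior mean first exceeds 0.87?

k = 117

After k responders and 0 non-responders the posterior is Beta(11+k, 19), with mean (11+k)/(11+19+k).
Set (11+k)/(30+k) > 0.87 and solve: k > (0.87·30 − 11)/(1 − 0.87) = 116.154.
The smallest integer exceeding 116.154 is 117.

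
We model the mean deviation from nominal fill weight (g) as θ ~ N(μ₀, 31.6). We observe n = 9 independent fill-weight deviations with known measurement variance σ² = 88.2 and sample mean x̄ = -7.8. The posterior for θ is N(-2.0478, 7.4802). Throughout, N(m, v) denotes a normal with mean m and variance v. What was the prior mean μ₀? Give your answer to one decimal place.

μ₀ = 16.5

The posterior mean is a precision-weighted average: μ_n = (τ₀μ₀ + τ_data·x̄)/(τ₀+τ_data), with τ₀=1/σ₀² and τ_data=n/σ².
Here τ₀ = 1/31.6 = 0.031646 and τ_data = 9/88.2 = 0.102041, so τ_n = 0.133687.
Rearranging for μ₀: μ₀ = (μ_n·τ_n − τ_data·x̄)/τ₀ = (-2.0478·0.133687 − 0.102041·-7.8) / 0.031646 = 0.522156/0.031646 ≈ 16.5.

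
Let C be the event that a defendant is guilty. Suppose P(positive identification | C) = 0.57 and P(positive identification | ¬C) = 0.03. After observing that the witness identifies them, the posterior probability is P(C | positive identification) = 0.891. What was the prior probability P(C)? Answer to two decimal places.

P(C) = 0.30

Bayes' rule in odds form gives O(C|E) = O(C)·[P(E|C)/P(E|¬C)], hence O(C) = O(C|E)/LR.
Posterior odds = 0.891/(1−0.891) = 8.1743. LR = 0.57/0.03 = 19.0000.
Prior odds = 8.1743/19.0000 = 0.4302, so P(C) = 0.4302/(1+0.4302) ≈ 0.30.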